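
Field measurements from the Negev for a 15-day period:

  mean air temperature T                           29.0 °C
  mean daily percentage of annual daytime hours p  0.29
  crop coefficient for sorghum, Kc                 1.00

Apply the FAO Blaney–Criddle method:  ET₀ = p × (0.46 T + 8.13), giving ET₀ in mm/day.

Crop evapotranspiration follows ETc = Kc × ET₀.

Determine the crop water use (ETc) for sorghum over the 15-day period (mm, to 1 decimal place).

93.4 mm

ET₀ = 0.29 × (0.46 × 29.0 + 8.13) = 0.29 × 21.470 = 6.2263 mm/d
ETc = Kc × ET₀ = 1.00 × 6.2263 = 6.2263 mm/d
Over 15 days: 6.2263 × 15 = 93.395 mm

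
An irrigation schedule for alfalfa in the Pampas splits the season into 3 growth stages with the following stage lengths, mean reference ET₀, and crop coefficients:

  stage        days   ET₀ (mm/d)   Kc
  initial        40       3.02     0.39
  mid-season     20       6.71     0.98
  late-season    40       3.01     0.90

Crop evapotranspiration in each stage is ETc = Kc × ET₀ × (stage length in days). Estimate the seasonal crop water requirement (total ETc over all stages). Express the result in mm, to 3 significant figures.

287 mm

initial: 0.39 × 3.02 × 40 = 47.11 mm
mid-season: 0.98 × 6.71 × 20 = 131.52 mm
late-season: 0.90 × 3.01 × 40 = 108.36 mm
Seasonal total = 286.99 mm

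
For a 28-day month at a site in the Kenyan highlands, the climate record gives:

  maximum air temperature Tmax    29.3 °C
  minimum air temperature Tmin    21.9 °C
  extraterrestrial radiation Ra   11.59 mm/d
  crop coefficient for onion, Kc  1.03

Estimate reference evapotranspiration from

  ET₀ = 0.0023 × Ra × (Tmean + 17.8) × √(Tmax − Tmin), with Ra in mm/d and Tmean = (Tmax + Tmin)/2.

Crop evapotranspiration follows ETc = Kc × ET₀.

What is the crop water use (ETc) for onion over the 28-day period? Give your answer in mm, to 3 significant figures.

Tmean = (29.3 + 21.9)/2 = 25.60 °C
ET₀ = 0.0023 × 11.59 × (25.60 + 17.8) × √7.4 = 0.0023 × 11.59 × 43.40 × 2.7203 = 3.1472 mm/d
ETc = Kc × ET₀ = 1.03 × 3.1472 = 3.2416 mm/d
Over 28 days: 3.2416 × 28 = 90.765 mm

90.8 mm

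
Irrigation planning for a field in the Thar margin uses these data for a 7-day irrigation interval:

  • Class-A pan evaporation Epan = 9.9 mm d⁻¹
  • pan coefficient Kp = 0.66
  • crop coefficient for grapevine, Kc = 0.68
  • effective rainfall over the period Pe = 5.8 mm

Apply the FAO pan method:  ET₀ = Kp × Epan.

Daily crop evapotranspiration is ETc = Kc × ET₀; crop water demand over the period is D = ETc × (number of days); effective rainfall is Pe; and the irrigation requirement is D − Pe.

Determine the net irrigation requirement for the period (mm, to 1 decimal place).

25.3 mm

ET₀ = 0.66 × 9.9 = 6.5340 mm/d
ETc = Kc × ET₀ = 0.68 × 6.5340 = 4.4431 mm/d
Crop demand D = ETc × 7 d = 4.4431 × 7 = 31.102 mm
D − Pe = 31.102 − 5.8 = 25.302 mm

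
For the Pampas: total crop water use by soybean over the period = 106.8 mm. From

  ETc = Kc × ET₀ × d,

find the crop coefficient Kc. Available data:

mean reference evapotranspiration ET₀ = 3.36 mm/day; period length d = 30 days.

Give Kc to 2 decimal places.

ETc = Kc × ET₀ × d  ⇒  Kc = ETc / (ET₀ × d)
Kc = 106.8 / (3.36 × 30) = 106.8 / 100.80 = 1.0595

1.06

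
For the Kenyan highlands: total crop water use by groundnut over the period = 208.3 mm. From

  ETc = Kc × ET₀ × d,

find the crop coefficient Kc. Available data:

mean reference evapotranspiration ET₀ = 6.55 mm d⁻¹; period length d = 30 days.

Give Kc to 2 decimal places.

ETc = Kc × ET₀ × d  ⇒  Kc = ETc / (ET₀ × d)
Kc = 208.3 / (6.55 × 30) = 208.3 / 196.50 = 1.0601

1.06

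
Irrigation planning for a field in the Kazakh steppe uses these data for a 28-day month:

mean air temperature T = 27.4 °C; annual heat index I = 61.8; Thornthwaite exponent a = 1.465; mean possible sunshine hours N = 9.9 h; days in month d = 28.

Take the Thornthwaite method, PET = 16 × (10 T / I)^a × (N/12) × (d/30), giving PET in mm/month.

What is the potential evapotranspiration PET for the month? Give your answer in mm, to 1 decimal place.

109.2 mm

10T/I = 10 × 27.4 / 61.8 = 4.4337
(10T/I)^a = 4.4337^1.465 = 8.8616
Uncorrected PET = 16 × 8.8616 = 141.786 mm
Correction = (N/12)(d/30) = (9.9/12)(28/30) = 0.7700
PET = 141.786 × 0.7700 = 109.175 mm/month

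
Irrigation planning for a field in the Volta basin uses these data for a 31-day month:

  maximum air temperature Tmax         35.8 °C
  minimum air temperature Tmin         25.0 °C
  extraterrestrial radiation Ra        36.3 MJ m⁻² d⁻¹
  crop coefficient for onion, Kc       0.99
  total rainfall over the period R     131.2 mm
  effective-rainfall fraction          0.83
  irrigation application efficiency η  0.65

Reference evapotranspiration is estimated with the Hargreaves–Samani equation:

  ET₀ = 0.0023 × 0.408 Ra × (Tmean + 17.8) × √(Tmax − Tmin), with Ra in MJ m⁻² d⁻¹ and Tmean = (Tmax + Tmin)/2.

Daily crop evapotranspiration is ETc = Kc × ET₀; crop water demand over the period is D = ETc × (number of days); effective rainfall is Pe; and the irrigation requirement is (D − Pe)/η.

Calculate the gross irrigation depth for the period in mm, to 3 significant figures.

Tmean = (35.8 + 25.0)/2 = 30.40 °C
0.408 Ra = 0.408 × 36.3 = 14.8104 mm/d equivalent
ET₀ = 0.0023 × 14.8104 × (30.40 + 17.8) × √10.8 = 0.0023 × 14.8104 × 48.20 × 3.2863 = 5.3957 mm/d
ETc = Kc × ET₀ = 0.99 × 5.3957 = 5.3417 mm/d
Crop demand D = ETc × 31 d = 5.3417 × 31 = 165.593 mm
Pe = 0.83 × 131.2 = 108.896 mm
D − Pe = 165.593 − 108.896 = 56.697 mm
Gross irrigation = 56.697 / 0.65 = 87.226 mm

87.2 mm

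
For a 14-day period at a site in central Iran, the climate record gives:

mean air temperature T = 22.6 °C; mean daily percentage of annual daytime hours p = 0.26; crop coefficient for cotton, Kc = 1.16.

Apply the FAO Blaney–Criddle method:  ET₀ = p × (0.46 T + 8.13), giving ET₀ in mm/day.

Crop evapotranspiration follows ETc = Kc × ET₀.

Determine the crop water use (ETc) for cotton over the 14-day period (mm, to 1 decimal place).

78.2 mm

ET₀ = 0.26 × (0.46 × 22.6 + 8.13) = 0.26 × 18.526 = 4.8168 mm/d
ETc = Kc × ET₀ = 1.16 × 4.8168 = 5.5875 mm/d
Over 14 days: 5.5875 × 14 = 78.225 mm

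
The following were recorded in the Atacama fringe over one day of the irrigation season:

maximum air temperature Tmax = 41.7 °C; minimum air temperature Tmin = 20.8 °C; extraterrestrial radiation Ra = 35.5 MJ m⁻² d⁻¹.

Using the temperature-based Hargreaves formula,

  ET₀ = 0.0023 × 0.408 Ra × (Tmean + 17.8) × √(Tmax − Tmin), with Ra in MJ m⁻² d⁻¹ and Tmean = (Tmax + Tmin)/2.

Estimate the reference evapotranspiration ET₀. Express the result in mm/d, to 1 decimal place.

Tmean = (41.7 + 20.8)/2 = 31.25 °C
0.408 Ra = 0.408 × 35.5 = 14.4840 mm/d equivalent
ET₀ = 0.0023 × 14.4840 × (31.25 + 17.8) × √20.9 = 0.0023 × 14.4840 × 49.05 × 4.5717 = 7.4702 mm/d

7.5 mm/d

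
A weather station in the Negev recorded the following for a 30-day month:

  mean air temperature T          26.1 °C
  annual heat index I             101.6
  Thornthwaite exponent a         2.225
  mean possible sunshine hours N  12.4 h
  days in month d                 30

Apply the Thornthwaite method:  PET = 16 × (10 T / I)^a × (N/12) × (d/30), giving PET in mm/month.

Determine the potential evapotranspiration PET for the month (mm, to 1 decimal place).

10T/I = 10 × 26.1 / 101.6 = 2.5689
(10T/I)^a = 2.5689^2.225 = 8.1600
Uncorrected PET = 16 × 8.1600 = 130.560 mm
Correction = (N/12)(d/30) = (12.4/12)(30/30) = 1.0333
PET = 130.560 × 1.0333 = 134.908 mm/month

134.9 mm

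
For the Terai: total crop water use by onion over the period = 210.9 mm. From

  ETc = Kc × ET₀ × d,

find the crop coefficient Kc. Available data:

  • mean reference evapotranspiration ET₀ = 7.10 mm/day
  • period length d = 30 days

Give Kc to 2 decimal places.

ETc = Kc × ET₀ × d  ⇒  Kc = ETc / (ET₀ × d)
Kc = 210.9 / (7.10 × 30) = 210.9 / 213.00 = 0.9901

0.99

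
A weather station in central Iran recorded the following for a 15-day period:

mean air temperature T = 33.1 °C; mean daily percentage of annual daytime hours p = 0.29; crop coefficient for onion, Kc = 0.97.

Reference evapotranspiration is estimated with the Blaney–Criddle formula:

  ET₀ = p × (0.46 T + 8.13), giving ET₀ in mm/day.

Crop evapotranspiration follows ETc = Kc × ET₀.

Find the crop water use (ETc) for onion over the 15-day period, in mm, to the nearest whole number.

ET₀ = 0.29 × (0.46 × 33.1 + 8.13) = 0.29 × 23.356 = 6.7732 mm/d
ETc = Kc × ET₀ = 0.97 × 6.7732 = 6.5700 mm/d
Over 15 days: 6.5700 × 15 = 98.550 mm

99 mm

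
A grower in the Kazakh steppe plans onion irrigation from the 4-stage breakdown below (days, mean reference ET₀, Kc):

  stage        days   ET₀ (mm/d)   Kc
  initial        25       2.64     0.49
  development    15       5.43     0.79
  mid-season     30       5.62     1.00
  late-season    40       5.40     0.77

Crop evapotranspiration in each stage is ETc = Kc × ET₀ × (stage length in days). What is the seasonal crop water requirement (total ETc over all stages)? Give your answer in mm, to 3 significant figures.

432 mm

initial: 0.49 × 2.64 × 25 = 32.34 mm
development: 0.79 × 5.43 × 15 = 64.35 mm
mid-season: 1.00 × 5.62 × 30 = 168.60 mm
late-season: 0.77 × 5.40 × 40 = 166.32 mm
Seasonal total = 431.61 mm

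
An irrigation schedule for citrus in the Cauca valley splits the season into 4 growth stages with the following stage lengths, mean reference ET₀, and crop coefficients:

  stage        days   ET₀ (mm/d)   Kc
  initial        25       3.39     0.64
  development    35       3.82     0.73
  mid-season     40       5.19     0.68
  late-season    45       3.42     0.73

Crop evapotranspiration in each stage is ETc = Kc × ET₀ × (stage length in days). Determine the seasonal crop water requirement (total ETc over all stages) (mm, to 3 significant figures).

initial: 0.64 × 3.39 × 25 = 54.24 mm
development: 0.73 × 3.82 × 35 = 97.60 mm
mid-season: 0.68 × 5.19 × 40 = 141.17 mm
late-season: 0.73 × 3.42 × 45 = 112.35 mm
Seasonal total = 405.36 mm

405 mm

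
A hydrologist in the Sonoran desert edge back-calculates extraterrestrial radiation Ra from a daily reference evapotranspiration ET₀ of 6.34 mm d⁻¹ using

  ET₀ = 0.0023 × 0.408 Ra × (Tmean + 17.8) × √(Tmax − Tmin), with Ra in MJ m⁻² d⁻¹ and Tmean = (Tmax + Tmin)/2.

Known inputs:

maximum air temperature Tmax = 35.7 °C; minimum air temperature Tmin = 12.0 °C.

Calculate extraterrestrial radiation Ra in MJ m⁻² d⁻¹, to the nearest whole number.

Tmean = (35.7+12.0)/2 = 23.85 °C; ΔT = 23.7
Ra = ET₀ / [0.0023 × 0.408 × (Tmean+17.8) × √ΔT]
   = 6.34 / (0.0023 × 0.408 × 41.65 × 4.8683) = 33.320 MJ m⁻² d⁻¹

33 MJ m⁻² d⁻¹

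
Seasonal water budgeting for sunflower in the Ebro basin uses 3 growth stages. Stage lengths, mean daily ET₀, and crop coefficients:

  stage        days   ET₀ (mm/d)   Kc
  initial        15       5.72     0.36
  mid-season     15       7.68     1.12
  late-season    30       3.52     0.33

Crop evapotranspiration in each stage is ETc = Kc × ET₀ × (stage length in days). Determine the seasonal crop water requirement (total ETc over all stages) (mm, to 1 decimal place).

initial: 0.36 × 5.72 × 15 = 30.89 mm
mid-season: 1.12 × 7.68 × 15 = 129.02 mm
late-season: 0.33 × 3.52 × 30 = 34.85 mm
Seasonal total = 194.76 mm

194.8 mm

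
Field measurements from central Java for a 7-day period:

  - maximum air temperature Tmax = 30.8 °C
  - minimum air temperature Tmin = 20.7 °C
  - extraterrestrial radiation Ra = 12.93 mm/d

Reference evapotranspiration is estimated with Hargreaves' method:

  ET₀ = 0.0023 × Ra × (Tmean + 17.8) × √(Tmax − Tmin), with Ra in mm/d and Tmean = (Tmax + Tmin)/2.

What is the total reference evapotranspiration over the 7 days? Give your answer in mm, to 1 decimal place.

28.8 mm

Tmean = (30.8 + 20.7)/2 = 25.75 °C
ET₀ = 0.0023 × 12.93 × (25.75 + 17.8) × √10.1 = 0.0023 × 12.93 × 43.55 × 3.1780 = 4.1159 mm/d
Over 7 days: 4.1159 × 7 = 28.811 mm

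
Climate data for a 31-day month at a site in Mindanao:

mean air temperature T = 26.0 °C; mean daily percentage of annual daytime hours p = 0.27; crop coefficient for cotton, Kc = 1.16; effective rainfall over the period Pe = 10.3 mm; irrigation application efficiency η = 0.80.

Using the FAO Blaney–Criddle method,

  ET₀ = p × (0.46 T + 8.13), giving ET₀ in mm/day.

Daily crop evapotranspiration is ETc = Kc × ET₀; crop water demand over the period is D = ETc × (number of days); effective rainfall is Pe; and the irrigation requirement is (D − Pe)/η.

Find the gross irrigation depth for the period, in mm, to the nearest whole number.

ET₀ = 0.27 × (0.46 × 26.0 + 8.13) = 0.27 × 20.090 = 5.4243 mm/d
ETc = Kc × ET₀ = 1.16 × 5.4243 = 6.2922 mm/d
Crop demand D = ETc × 31 d = 6.2922 × 31 = 195.058 mm
D − Pe = 195.058 − 10.3 = 184.758 mm
Gross irrigation = 184.758 / 0.80 = 230.948 mm

231 mm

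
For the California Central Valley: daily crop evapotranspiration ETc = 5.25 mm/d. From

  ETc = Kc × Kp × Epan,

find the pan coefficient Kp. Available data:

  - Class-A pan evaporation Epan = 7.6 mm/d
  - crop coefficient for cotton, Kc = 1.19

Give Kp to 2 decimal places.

0.58

ETc = Kc × Kp × Epan  ⇒  Kp = ETc / (Kc × Epan)
Kp = 5.25 / (1.19 × 7.6) = 5.25 / 9.044 = 0.5805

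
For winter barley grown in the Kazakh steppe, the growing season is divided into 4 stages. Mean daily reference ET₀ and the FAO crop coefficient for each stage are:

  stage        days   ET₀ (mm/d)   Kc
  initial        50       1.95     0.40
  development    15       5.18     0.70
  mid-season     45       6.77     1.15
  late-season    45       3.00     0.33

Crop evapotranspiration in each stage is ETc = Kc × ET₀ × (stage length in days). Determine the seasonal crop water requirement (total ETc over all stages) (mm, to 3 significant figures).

initial: 0.40 × 1.95 × 50 = 39.00 mm
development: 0.70 × 5.18 × 15 = 54.39 mm
mid-season: 1.15 × 6.77 × 45 = 350.35 mm
late-season: 0.33 × 3.00 × 45 = 44.55 mm
Seasonal total = 488.29 mm

488 mm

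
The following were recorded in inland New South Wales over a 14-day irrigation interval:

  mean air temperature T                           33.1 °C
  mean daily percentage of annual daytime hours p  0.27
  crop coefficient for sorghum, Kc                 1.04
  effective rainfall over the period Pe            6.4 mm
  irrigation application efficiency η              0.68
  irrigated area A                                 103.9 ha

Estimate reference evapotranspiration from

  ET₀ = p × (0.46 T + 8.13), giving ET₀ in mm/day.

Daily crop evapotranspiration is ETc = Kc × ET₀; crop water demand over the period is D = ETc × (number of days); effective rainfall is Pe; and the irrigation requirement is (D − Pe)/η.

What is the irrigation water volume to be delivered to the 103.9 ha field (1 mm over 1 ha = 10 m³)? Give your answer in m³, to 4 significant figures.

ET₀ = 0.27 × (0.46 × 33.1 + 8.13) = 0.27 × 23.356 = 6.3061 mm/d
ETc = Kc × ET₀ = 1.04 × 6.3061 = 6.5583 mm/d
Crop demand D = ETc × 14 d = 6.5583 × 14 = 91.816 mm
D − Pe = 91.816 − 6.4 = 85.416 mm
Gross irrigation = 85.416 / 0.68 = 125.612 mm
Volume = 125.612 mm × 103.9 ha × 10 = 130510.9 m³

130500 m³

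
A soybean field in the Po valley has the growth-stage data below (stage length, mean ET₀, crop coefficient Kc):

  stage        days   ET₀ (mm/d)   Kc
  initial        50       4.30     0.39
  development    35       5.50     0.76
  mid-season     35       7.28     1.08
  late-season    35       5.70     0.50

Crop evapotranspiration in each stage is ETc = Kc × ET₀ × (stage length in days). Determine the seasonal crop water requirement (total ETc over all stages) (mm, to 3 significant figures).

605 mm

initial: 0.39 × 4.30 × 50 = 83.85 mm
development: 0.76 × 5.50 × 35 = 146.30 mm
mid-season: 1.08 × 7.28 × 35 = 275.18 mm
late-season: 0.50 × 5.70 × 35 = 99.75 mm
Seasonal total = 605.08 mm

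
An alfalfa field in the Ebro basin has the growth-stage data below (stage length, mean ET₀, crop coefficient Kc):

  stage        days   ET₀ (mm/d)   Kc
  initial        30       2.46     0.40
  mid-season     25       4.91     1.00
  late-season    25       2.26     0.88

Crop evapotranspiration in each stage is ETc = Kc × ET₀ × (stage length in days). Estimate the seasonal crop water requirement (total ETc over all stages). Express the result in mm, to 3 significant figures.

202 mm

initial: 0.40 × 2.46 × 30 = 29.52 mm
mid-season: 1.00 × 4.91 × 25 = 122.75 mm
late-season: 0.88 × 2.26 × 25 = 49.72 mm
Seasonal total = 201.99 mm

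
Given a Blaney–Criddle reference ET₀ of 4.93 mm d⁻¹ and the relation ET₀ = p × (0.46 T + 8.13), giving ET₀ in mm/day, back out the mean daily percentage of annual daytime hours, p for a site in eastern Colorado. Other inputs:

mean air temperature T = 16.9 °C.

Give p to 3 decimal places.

0.310

p = ET₀ / (0.46 T + 8.13) = 4.93 / (0.46 × 16.9 + 8.13) = 4.93 / 15.904 = 0.3100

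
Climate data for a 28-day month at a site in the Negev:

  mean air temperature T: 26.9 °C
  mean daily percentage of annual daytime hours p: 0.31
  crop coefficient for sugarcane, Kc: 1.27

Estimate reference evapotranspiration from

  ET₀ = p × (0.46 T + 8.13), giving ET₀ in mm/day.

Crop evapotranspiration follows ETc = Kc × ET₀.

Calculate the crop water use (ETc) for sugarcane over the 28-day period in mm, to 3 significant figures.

226 mm

ET₀ = 0.31 × (0.46 × 26.9 + 8.13) = 0.31 × 20.504 = 6.3562 mm/d
ETc = Kc × ET₀ = 1.27 × 6.3562 = 8.0724 mm/d
Over 28 days: 8.0724 × 28 = 226.027 mm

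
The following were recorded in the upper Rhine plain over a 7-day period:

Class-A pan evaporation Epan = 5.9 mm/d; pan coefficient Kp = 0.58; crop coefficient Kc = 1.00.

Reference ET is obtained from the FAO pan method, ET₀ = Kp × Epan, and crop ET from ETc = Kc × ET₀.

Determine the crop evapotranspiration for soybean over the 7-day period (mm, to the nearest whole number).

ET₀ = 0.58 × 5.9 = 3.4220 mm/d
ETc = Kc × ET₀ = 1.00 × 3.4220 = 3.4220 mm/d
Over 7 days: 3.4220 × 7 = 23.954 mm

24 mm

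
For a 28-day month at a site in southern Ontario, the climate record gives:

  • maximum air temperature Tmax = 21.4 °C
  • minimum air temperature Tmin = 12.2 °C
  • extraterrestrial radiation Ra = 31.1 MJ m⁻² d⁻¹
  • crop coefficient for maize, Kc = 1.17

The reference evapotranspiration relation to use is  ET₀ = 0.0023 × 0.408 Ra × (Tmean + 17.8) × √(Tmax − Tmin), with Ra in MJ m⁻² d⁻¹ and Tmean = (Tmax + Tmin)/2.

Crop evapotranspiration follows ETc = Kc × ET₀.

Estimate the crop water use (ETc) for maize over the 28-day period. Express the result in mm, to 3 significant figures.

Tmean = (21.4 + 12.2)/2 = 16.80 °C
0.408 Ra = 0.408 × 31.1 = 12.6888 mm/d equivalent
ET₀ = 0.0023 × 12.6888 × (16.80 + 17.8) × √9.2 = 0.0023 × 12.6888 × 34.60 × 3.0332 = 3.0628 mm/d
ETc = Kc × ET₀ = 1.17 × 3.0628 = 3.5835 mm/d
Over 28 days: 3.5835 × 28 = 100.338 mm

100 mm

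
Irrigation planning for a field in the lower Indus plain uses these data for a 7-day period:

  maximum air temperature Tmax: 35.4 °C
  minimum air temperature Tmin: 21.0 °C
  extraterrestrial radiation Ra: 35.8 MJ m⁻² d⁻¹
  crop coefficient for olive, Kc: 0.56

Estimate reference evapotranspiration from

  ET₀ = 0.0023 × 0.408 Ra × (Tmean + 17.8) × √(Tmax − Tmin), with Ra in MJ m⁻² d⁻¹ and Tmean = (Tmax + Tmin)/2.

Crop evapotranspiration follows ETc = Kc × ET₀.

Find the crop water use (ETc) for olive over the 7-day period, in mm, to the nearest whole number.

23 mm

Tmean = (35.4 + 21.0)/2 = 28.20 °C
0.408 Ra = 0.408 × 35.8 = 14.6064 mm/d equivalent
ET₀ = 0.0023 × 14.6064 × (28.20 + 17.8) × √14.4 = 0.0023 × 14.6064 × 46.00 × 3.7947 = 5.8642 mm/d
ETc = Kc × ET₀ = 0.56 × 5.8642 = 3.2840 mm/d
Over 7 days: 3.2840 × 7 = 22.988 mm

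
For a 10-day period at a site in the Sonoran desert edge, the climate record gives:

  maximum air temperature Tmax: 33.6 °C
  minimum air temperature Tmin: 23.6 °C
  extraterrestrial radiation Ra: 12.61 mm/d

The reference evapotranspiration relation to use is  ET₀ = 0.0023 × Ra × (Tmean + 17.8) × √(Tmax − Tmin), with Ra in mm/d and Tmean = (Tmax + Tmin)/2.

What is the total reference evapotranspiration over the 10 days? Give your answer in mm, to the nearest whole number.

43 mm

Tmean = (33.6 + 23.6)/2 = 28.60 °C
ET₀ = 0.0023 × 12.61 × (28.60 + 17.8) × √10.0 = 0.0023 × 12.61 × 46.40 × 3.1623 = 4.2556 mm/d
Over 10 days: 4.2556 × 10 = 42.556 mm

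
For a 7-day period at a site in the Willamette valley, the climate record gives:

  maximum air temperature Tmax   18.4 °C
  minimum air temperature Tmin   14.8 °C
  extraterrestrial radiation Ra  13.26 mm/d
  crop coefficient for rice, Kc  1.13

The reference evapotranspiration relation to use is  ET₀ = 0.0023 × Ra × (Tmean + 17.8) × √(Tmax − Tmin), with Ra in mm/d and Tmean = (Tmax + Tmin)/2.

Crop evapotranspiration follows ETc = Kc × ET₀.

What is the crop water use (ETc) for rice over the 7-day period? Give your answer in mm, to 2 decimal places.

Tmean = (18.4 + 14.8)/2 = 16.60 °C
ET₀ = 0.0023 × 13.26 × (16.60 + 17.8) × √3.6 = 0.0023 × 13.26 × 34.40 × 1.8974 = 1.9906 mm/d
ETc = Kc × ET₀ = 1.13 × 1.9906 = 2.2494 mm/d
Over 7 days: 2.2494 × 7 = 15.746 mm

15.75 mm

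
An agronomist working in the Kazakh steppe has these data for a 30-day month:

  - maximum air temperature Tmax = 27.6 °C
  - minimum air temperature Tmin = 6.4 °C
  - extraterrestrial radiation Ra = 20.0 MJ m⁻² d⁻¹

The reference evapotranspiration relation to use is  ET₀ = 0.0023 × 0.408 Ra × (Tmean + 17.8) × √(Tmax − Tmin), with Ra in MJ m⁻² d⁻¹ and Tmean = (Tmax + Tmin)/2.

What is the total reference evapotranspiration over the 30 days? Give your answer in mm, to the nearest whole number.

90 mm

Tmean = (27.6 + 6.4)/2 = 17.00 °C
0.408 Ra = 0.408 × 20.0 = 8.1600 mm/d equivalent
ET₀ = 0.0023 × 8.1600 × (17.00 + 17.8) × √21.2 = 0.0023 × 8.1600 × 34.80 × 4.6043 = 3.0072 mm/d
Over 30 days: 3.0072 × 30 = 90.216 mm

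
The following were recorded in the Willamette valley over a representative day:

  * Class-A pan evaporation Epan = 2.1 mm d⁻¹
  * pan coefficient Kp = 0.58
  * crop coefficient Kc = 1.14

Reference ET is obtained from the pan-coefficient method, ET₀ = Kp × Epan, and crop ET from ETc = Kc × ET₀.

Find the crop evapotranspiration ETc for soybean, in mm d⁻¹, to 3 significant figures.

1.39 mm d⁻¹

ET₀ = 0.58 × 2.1 = 1.2180 mm/d
ETc = Kc × ET₀ = 1.14 × 1.2180 = 1.3885 mm/d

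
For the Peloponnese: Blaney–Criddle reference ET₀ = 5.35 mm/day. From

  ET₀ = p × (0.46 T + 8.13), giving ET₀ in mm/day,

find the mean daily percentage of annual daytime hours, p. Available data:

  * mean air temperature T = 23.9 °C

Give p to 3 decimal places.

p = ET₀ / (0.46 T + 8.13) = 5.35 / (0.46 × 23.9 + 8.13) = 5.35 / 19.124 = 0.2798

0.280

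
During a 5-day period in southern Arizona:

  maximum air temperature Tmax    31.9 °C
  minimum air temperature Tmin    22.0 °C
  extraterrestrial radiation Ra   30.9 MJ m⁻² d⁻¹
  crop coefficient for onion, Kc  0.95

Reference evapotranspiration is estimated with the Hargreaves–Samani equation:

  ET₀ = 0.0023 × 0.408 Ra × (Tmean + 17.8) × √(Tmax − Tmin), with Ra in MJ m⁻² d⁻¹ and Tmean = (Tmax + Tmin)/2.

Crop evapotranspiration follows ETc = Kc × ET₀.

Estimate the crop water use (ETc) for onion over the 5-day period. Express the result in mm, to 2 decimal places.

Tmean = (31.9 + 22.0)/2 = 26.95 °C
0.408 Ra = 0.408 × 30.9 = 12.6072 mm/d equivalent
ET₀ = 0.0023 × 12.6072 × (26.95 + 17.8) × √9.9 = 0.0023 × 12.6072 × 44.75 × 3.1464 = 4.0828 mm/d
ETc = Kc × ET₀ = 0.95 × 4.0828 = 3.8787 mm/d
Over 5 days: 3.8787 × 5 = 19.394 mm

19.39 mm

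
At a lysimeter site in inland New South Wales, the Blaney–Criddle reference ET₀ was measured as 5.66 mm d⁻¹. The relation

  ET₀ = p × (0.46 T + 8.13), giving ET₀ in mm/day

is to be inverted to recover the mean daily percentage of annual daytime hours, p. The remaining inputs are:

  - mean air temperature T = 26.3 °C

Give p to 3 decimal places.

p = ET₀ / (0.46 T + 8.13) = 5.66 / (0.46 × 26.3 + 8.13) = 5.66 / 20.228 = 0.2798

0.280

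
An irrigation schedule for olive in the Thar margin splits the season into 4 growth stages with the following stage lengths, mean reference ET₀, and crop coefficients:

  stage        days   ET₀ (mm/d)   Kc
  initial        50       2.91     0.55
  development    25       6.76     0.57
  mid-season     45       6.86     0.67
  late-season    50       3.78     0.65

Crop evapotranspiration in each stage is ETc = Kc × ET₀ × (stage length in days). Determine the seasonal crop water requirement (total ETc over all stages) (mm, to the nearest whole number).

initial: 0.55 × 2.91 × 50 = 80.03 mm
development: 0.57 × 6.76 × 25 = 96.33 mm
mid-season: 0.67 × 6.86 × 45 = 206.83 mm
late-season: 0.65 × 3.78 × 50 = 122.85 mm
Seasonal total = 506.04 mm

506 mm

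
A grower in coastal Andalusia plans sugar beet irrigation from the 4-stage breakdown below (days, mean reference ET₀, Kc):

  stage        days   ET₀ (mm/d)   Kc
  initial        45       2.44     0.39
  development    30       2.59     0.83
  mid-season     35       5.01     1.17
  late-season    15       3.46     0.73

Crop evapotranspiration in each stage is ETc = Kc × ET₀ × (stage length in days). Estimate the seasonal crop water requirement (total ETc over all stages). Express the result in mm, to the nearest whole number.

initial: 0.39 × 2.44 × 45 = 42.82 mm
development: 0.83 × 2.59 × 30 = 64.49 mm
mid-season: 1.17 × 5.01 × 35 = 205.16 mm
late-season: 0.73 × 3.46 × 15 = 37.89 mm
Seasonal total = 350.36 mm

350 mm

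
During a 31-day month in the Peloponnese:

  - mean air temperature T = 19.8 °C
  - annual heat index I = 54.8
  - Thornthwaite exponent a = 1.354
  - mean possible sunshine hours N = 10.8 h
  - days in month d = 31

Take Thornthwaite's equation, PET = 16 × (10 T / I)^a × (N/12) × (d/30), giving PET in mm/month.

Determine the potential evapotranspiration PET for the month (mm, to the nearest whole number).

85 mm

10T/I = 10 × 19.8 / 54.8 = 3.6131
(10T/I)^a = 3.6131^1.354 = 5.6934
Uncorrected PET = 16 × 5.6934 = 91.094 mm
Correction = (N/12)(d/30) = (10.8/12)(31/30) = 0.9300
PET = 91.094 × 0.9300 = 84.717 mm/month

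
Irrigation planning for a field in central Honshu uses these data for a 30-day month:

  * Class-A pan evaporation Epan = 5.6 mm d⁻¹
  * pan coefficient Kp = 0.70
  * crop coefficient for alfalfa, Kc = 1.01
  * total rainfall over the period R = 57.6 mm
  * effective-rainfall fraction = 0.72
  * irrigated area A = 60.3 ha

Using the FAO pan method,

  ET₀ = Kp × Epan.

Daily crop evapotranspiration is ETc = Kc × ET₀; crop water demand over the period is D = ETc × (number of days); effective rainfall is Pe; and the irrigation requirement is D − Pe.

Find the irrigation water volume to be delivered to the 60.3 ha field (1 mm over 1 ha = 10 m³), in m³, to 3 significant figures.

46600 m³

ET₀ = 0.70 × 5.6 = 3.9200 mm/d
ETc = Kc × ET₀ = 1.01 × 3.9200 = 3.9592 mm/d
Crop demand D = ETc × 30 d = 3.9592 × 30 = 118.776 mm
Pe = 0.72 × 57.6 = 41.472 mm
D − Pe = 118.776 − 41.472 = 77.304 mm
Volume = 77.304 mm × 60.3 ha × 10 = 46614.3 m³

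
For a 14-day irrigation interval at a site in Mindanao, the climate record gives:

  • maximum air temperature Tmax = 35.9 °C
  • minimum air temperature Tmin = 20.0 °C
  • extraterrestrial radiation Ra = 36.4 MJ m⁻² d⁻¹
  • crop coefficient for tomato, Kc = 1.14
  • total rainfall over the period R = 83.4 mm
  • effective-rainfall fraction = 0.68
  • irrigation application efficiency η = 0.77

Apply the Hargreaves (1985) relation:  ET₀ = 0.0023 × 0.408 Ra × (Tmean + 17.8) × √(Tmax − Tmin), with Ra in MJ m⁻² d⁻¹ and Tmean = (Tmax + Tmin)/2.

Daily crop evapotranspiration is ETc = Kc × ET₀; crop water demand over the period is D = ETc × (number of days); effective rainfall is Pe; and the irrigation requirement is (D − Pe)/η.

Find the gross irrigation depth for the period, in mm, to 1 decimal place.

Tmean = (35.9 + 20.0)/2 = 27.95 °C
0.408 Ra = 0.408 × 36.4 = 14.8512 mm/d equivalent
ET₀ = 0.0023 × 14.8512 × (27.95 + 17.8) × √15.9 = 0.0023 × 14.8512 × 45.75 × 3.9875 = 6.2313 mm/d
ETc = Kc × ET₀ = 1.14 × 6.2313 = 7.1037 mm/d
Crop demand D = ETc × 14 d = 7.1037 × 14 = 99.452 mm
Pe = 0.68 × 83.4 = 56.712 mm
D − Pe = 99.452 − 56.712 = 42.740 mm
Gross irrigation = 42.740 / 0.77 = 55.506 mm

55.5 mm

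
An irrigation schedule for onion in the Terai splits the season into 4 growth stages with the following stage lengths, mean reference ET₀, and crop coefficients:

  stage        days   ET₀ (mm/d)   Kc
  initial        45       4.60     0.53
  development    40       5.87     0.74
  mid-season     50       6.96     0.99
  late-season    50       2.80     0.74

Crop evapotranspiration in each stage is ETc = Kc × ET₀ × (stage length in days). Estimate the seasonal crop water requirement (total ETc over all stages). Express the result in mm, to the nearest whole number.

732 mm

initial: 0.53 × 4.60 × 45 = 109.71 mm
development: 0.74 × 5.87 × 40 = 173.75 mm
mid-season: 0.99 × 6.96 × 50 = 344.52 mm
late-season: 0.74 × 2.80 × 50 = 103.60 mm
Seasonal total = 731.58 mm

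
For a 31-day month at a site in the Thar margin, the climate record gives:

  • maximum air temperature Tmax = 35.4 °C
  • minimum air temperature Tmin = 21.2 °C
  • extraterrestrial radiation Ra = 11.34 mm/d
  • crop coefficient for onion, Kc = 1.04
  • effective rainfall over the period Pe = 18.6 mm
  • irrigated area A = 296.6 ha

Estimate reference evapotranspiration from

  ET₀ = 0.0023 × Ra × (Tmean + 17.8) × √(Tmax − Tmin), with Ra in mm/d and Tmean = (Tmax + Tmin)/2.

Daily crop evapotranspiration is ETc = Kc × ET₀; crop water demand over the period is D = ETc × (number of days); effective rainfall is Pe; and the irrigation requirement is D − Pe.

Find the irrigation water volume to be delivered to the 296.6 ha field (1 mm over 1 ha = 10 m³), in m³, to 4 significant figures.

Tmean = (35.4 + 21.2)/2 = 28.30 °C
ET₀ = 0.0023 × 11.34 × (28.30 + 17.8) × √14.2 = 0.0023 × 11.34 × 46.10 × 3.7683 = 4.5309 mm/d
ETc = Kc × ET₀ = 1.04 × 4.5309 = 4.7121 mm/d
Crop demand D = ETc × 31 d = 4.7121 × 31 = 146.075 mm
D − Pe = 146.075 − 18.6 = 127.475 mm
Volume = 127.475 mm × 296.6 ha × 10 = 378090.9 m³

378100 m³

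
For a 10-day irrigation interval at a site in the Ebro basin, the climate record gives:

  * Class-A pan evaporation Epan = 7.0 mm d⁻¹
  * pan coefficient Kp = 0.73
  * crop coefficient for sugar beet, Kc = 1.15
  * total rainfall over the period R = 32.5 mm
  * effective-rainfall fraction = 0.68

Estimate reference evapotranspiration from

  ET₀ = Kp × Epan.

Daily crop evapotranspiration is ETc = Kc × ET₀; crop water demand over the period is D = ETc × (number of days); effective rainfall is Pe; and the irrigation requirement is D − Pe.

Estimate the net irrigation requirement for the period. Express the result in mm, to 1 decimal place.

36.7 mm

ET₀ = 0.73 × 7.0 = 5.1100 mm/d
ETc = Kc × ET₀ = 1.15 × 5.1100 = 5.8765 mm/d
Crop demand D = ETc × 10 d = 5.8765 × 10 = 58.765 mm
Pe = 0.68 × 32.5 = 22.100 mm
D − Pe = 58.765 − 22.100 = 36.665 mm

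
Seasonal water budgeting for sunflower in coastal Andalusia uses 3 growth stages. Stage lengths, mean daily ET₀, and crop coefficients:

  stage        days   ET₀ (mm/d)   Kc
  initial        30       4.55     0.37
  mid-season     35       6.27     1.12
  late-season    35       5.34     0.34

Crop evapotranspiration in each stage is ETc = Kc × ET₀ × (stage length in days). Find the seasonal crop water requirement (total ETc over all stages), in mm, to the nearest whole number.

360 mm

initial: 0.37 × 4.55 × 30 = 50.51 mm
mid-season: 1.12 × 6.27 × 35 = 245.78 mm
late-season: 0.34 × 5.34 × 35 = 63.55 mm
Seasonal total = 359.84 mm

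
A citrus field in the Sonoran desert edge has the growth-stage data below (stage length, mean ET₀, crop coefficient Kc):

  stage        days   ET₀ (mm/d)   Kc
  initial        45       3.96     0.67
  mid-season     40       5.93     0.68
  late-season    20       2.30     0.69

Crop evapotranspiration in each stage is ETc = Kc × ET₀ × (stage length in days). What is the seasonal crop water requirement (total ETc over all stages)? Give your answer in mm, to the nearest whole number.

initial: 0.67 × 3.96 × 45 = 119.39 mm
mid-season: 0.68 × 5.93 × 40 = 161.30 mm
late-season: 0.69 × 2.30 × 20 = 31.74 mm
Seasonal total = 312.43 mm

312 mm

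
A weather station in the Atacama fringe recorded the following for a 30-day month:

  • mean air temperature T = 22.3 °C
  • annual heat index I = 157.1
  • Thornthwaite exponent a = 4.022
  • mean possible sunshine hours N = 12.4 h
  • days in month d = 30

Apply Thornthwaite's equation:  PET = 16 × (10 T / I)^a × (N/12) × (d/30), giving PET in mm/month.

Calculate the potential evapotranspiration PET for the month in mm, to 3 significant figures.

10T/I = 10 × 22.3 / 157.1 = 1.4195
(10T/I)^a = 1.4195^4.022 = 4.0916
Uncorrected PET = 16 × 4.0916 = 65.466 mm
Correction = (N/12)(d/30) = (12.4/12)(30/30) = 1.0333
PET = 65.466 × 1.0333 = 67.646 mm/month

67.6 mm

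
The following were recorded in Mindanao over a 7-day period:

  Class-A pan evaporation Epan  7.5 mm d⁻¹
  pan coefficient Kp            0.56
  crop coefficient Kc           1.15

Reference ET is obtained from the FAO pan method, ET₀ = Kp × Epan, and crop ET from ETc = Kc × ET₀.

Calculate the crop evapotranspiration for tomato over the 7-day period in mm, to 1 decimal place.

33.8 mm

ET₀ = 0.56 × 7.5 = 4.2000 mm/d
ETc = Kc × ET₀ = 1.15 × 4.2000 = 4.8300 mm/d
Over 7 days: 4.8300 × 7 = 33.810 mm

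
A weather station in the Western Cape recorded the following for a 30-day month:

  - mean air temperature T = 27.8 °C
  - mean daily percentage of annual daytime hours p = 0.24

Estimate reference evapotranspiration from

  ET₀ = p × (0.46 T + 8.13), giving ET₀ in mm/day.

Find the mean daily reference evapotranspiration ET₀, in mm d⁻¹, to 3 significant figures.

5.02 mm d⁻¹

ET₀ = 0.24 × (0.46 × 27.8 + 8.13) = 0.24 × 20.918 = 5.0203 mm/d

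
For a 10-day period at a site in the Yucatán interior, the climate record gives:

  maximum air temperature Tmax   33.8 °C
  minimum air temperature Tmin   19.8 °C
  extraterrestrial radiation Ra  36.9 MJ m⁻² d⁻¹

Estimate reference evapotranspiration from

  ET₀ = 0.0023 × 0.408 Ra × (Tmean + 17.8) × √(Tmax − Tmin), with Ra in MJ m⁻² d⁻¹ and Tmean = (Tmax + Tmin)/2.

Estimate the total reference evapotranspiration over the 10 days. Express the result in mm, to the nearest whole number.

Tmean = (33.8 + 19.8)/2 = 26.80 °C
0.408 Ra = 0.408 × 36.9 = 15.0552 mm/d equivalent
ET₀ = 0.0023 × 15.0552 × (26.80 + 17.8) × √14.0 = 0.0023 × 15.0552 × 44.60 × 3.7417 = 5.7785 mm/d
Over 10 days: 5.7785 × 10 = 57.785 mm

58 mm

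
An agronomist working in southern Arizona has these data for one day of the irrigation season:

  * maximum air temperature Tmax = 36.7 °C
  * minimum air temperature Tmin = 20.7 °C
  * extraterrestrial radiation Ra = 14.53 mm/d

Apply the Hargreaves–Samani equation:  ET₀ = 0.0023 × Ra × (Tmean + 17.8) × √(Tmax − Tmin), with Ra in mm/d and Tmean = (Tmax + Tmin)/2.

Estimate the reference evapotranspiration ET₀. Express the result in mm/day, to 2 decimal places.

6.22 mm/day

Tmean = (36.7 + 20.7)/2 = 28.70 °C
ET₀ = 0.0023 × 14.53 × (28.70 + 17.8) × √16.0 = 0.0023 × 14.53 × 46.50 × 4.0000 = 6.2159 mm/d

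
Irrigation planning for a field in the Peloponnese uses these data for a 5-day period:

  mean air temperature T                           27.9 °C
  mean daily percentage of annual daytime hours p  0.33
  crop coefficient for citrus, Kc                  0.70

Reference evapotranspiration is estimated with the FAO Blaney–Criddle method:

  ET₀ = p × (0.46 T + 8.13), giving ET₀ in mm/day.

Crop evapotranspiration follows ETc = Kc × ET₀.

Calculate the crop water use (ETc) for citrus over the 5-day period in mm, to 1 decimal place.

24.2 mm

ET₀ = 0.33 × (0.46 × 27.9 + 8.13) = 0.33 × 20.964 = 6.9181 mm/d
ETc = Kc × ET₀ = 0.70 × 6.9181 = 4.8427 mm/d
Over 5 days: 4.8427 × 5 = 24.214 mm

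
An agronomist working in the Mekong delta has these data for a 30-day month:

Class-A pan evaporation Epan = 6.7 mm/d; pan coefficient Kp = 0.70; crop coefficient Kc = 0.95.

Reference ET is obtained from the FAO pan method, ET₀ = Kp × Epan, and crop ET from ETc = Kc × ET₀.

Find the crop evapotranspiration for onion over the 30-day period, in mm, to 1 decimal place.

133.7 mm

ET₀ = 0.70 × 6.7 = 4.6900 mm/d
ETc = Kc × ET₀ = 0.95 × 4.6900 = 4.4555 mm/d
Over 30 days: 4.4555 × 30 = 133.665 mm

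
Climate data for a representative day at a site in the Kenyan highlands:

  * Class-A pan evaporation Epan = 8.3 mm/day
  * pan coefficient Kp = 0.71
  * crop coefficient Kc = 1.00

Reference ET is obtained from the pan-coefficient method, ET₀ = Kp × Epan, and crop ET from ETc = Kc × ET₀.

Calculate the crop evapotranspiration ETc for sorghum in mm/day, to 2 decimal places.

5.89 mm/day

ET₀ = 0.71 × 8.3 = 5.8930 mm/d
ETc = Kc × ET₀ = 1.00 × 5.8930 = 5.8930 mm/d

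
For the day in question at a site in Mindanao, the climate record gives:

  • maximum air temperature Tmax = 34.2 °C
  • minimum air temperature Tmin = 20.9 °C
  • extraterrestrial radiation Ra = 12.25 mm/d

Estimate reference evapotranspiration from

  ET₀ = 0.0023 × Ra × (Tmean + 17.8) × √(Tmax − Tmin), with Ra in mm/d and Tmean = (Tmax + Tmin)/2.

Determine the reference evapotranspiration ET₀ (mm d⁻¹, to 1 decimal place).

Tmean = (34.2 + 20.9)/2 = 27.55 °C
ET₀ = 0.0023 × 12.25 × (27.55 + 17.8) × √13.3 = 0.0023 × 12.25 × 45.35 × 3.6469 = 4.6598 mm/d

4.7 mm d⁻¹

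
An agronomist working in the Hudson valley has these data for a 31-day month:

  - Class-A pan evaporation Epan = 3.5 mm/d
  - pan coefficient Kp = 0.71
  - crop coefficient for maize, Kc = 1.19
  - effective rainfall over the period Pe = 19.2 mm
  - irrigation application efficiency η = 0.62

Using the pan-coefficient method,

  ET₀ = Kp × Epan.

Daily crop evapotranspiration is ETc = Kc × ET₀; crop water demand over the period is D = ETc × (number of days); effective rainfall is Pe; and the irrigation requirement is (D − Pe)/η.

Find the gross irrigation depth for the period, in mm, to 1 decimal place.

ET₀ = 0.71 × 3.5 = 2.4850 mm/d
ETc = Kc × ET₀ = 1.19 × 2.4850 = 2.9572 mm/d
Crop demand D = ETc × 31 d = 2.9572 × 31 = 91.673 mm
D − Pe = 91.673 − 19.2 = 72.473 mm
Gross irrigation = 72.473 / 0.62 = 116.892 mm

116.9 mm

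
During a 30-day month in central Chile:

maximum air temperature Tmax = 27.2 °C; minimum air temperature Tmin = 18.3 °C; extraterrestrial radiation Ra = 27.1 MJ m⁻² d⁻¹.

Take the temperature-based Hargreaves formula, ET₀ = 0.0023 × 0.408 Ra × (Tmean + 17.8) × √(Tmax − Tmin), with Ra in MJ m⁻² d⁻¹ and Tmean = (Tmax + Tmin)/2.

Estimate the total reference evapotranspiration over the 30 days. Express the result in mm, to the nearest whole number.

Tmean = (27.2 + 18.3)/2 = 22.75 °C
0.408 Ra = 0.408 × 27.1 = 11.0568 mm/d equivalent
ET₀ = 0.0023 × 11.0568 × (22.75 + 17.8) × √8.9 = 0.0023 × 11.0568 × 40.55 × 2.9833 = 3.0764 mm/d
Over 30 days: 3.0764 × 30 = 92.292 mm

92 mm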